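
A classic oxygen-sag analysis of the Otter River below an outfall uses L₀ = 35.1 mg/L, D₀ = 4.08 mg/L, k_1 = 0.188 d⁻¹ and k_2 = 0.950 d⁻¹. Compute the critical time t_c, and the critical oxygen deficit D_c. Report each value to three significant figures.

t_c ≈ 1.29 d; D_c ≈ 5.45 mg/L

With k_2/k_1 = 5.053 and 1 − D₀(k_2−k_1)/(k_1 L₀) = 0.5289,
t_c = ln(5.053 × 0.5289) / (0.950 − 0.188) = ln(2.672) / 0.7620 = 0.9830/0.7620 = 1.290 d.
L(t_c) = L₀ e^(−k_1 t_c) = 35.1 × 0.7846 = 27.54 mg/L, and at the critical point k_2 D_c = k_1 L, so D_c = (0.188/0.950) × 27.54 = 5.450 mg/L.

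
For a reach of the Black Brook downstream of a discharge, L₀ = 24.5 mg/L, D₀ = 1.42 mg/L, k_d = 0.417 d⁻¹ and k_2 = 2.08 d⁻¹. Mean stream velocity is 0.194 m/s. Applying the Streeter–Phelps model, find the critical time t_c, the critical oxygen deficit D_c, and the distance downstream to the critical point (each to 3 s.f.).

At the critical point dD/dt = 0, so k_d L₀ e^(−k_d t) = k_2 D. Substituting D(t) from the Streeter–Phelps equation and solving for t gives
t_c = ln[(k_2/k_d)(1 − D₀(k_2−k_d)/(k_d L₀))] / (k_2−k_d).
Here k_2−k_d = 1.663 d⁻¹ and 1 − D₀(k_2−k_d)/(k_d L₀) = 1 − 1.42×1.663/(0.417×24.5) = 0.7689, so
t_c = ln(4.988 × 0.7689) / 1.663 = 1.344 / 1.663 = 0.8083 d.
L(t_c) = L₀ e^(−k_d t_c) = 24.5 × 0.7139 = 17.49 mg/L, and at the critical point k_2 D_c = k_d L, so D_c = (0.417/2.08) × 17.49 = 3.506 mg/L.
x_c = v t_c = 0.194 m/s × 0.8083 d × 86400 s/d = 13550 m ≈ 13.5 km.

t_c ≈ 0.808 d; D_c ≈ 3.51 mg/L; x_c ≈ 13.5 km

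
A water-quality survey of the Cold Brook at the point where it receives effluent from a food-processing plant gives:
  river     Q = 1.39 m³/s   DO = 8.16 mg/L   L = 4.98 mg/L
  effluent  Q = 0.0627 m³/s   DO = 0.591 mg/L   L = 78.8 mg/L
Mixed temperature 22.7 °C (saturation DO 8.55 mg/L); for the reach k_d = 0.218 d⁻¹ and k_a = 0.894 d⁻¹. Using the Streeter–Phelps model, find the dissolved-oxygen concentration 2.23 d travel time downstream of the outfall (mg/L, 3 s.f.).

Mixed DO = (1.39×8.16 + 0.0627×0.591)/(1.39+0.0627) = 11.38/1.453 = 7.833 mg/L.
Mixed L₀ = (1.39×4.98 + 0.0627×78.8)/(1.453) = 11.86/1.453 = 8.166 mg/L.
Initial deficit D₀ = C_s − DO₀ = 8.55 − 7.833 = 0.7167 mg/L.
D(2.23) = [0.218×8.166/(0.894−0.218)](e^(−0.218×2.23) − e^(−0.894×2.23)) + 0.7167 e^(−0.894×2.23)
= 2.633 × (0.6150 − 0.1362) + 0.7167 × 0.1362 = 1.358 mg/L.
DO = 8.55 − 1.358 = 7.192 mg/L.

DO ≈ 7.19 mg/L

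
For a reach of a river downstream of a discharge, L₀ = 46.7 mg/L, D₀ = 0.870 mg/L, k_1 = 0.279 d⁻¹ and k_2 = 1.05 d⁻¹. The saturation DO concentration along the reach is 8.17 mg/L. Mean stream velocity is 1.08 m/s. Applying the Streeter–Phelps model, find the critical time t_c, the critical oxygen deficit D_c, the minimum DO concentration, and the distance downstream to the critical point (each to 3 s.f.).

t_c ≈ 1.65 d; D_c ≈ 7.83 mg/L; min DO ≈ 0.340 mg/L; x_c ≈ 154 km

t_c = [1/(k_2−k_1)] ln[(k_2/k_1)(1 − D₀(k_2−k_1)/(k_1 L₀))]
= [1/(1.05−0.279)] ln[(1.05/0.279)(1 − 0.870×0.7710/(0.279×46.7))]
= (1/0.7710) ln[3.763 × 0.9485] = 1.297 × ln(3.570) = 1.297 × 1.272 = 1.650 d.
D_c = (k_1/k_2) L₀ e^(−k_1 t_c) = (0.279/1.05) × 46.7 × e^(−0.279×1.650) = 0.2657 × 46.7 × 0.6310 = 7.830 mg/L.
Minimum DO = C_s − D_c = 8.17 − 7.830 = 0.3402 mg/L.
x_c = v t_c = 1.08 m/s × 1.650 d × 86400 s/d = 154000 m ≈ 154 km.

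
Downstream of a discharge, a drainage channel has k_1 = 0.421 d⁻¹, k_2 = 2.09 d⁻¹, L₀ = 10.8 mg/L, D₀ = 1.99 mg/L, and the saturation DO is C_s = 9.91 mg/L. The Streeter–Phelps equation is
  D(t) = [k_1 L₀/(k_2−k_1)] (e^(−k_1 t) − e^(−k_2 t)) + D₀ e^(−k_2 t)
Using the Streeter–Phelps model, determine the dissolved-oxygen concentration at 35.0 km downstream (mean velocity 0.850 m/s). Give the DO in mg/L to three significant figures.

DO ≈ 7.95 mg/L

Travel time t = x/v = 35.0 km / (0.850 m/s) = 35000 m / 0.850 m/s = 41180 s = 0.4766 d.
k_1 L₀/(k_2−k_1) = 0.421×10.8/(2.09−0.421) = 4.547/1.669 = 2.724 mg/L.
e^(−k_1 t) = e^(−0.421×0.4766) = 0.8182; e^(−k_2 t) = e^(−2.09×0.4766) = 0.3693.
D = 2.724 × (0.8182 − 0.3693) + 1.99 × 0.3693 = 1.223 + 0.7350 = 1.958 mg/L.
DO = C_s − D = 9.91 − 1.958 = 7.952 mg/L.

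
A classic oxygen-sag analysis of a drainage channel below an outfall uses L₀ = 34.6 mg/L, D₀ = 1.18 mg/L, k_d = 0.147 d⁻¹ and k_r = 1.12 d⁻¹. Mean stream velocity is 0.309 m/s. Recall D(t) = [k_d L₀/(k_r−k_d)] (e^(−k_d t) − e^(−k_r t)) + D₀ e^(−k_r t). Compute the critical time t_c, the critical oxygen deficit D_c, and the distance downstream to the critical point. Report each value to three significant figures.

With k_r/k_d = 7.619 and 1 − D₀(k_r−k_d)/(k_d L₀) = 0.7743,
t_c = ln(7.619 × 0.7743) / (1.12 − 0.147) = ln(5.899) / 0.9730 = 1.775/0.9730 = 1.824 d.
L(t_c) = L₀ e^(−k_d t_c) = 34.6 × 0.7648 = 26.46 mg/L, and at the critical point k_r D_c = k_d L, so D_c = (0.147/1.12) × 26.46 = 3.473 mg/L.
x_c = v t_c = 0.309 m/s × 1.824 d × 86400 s/d = 48700 m ≈ 48.7 km.

t_c ≈ 1.82 d; D_c ≈ 3.47 mg/L; x_c ≈ 48.7 km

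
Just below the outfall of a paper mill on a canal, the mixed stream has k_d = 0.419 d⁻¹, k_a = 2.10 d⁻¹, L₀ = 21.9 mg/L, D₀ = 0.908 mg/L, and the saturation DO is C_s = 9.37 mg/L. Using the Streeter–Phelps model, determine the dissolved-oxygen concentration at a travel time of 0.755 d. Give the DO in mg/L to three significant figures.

DO ≈ 6.32 mg/L

k_d L₀/(k_a−k_d) = 0.419×21.9/(2.10−0.419) = 9.176/1.681 = 5.459 mg/L.
e^(−k_d t) = e^(−0.419×0.7550) = 0.7288; e^(−k_a t) = e^(−2.10×0.7550) = 0.2048.
D = 5.459 × (0.7288 − 0.2048) + 0.908 × 0.2048 = 2.860 + 0.1860 = 3.046 mg/L.
DO = C_s − D = 9.37 − 3.046 = 6.324 mg/L.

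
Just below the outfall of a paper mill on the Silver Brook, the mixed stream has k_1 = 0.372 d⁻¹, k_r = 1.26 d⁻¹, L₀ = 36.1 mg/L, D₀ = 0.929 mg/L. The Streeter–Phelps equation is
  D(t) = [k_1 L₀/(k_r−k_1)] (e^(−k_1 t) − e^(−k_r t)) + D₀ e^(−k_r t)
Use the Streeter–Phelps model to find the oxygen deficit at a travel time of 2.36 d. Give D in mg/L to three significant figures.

D ≈ 5.56 mg/L

k_1 L₀/(k_r−k_1) = 0.372×36.1/(1.26−0.372) = 13.43/0.8880 = 15.12 mg/L.
e^(−k_1 t) = e^(−0.372×2.360) = 0.4156; e^(−k_r t) = e^(−1.26×2.360) = 0.05112.
D = 15.12 × (0.4156 − 0.05112) + 0.929 × 0.05112 = 5.513 + 0.04749 = 5.560 mg/L.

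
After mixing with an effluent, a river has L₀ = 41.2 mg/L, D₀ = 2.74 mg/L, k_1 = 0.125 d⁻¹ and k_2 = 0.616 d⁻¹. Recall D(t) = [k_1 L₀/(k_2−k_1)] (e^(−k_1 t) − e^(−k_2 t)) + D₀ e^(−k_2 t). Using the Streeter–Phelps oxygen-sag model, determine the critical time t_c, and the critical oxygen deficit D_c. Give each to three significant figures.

At the critical point dD/dt = 0, so k_1 L₀ e^(−k_1 t) = k_2 D. Substituting D(t) from the Streeter–Phelps equation and solving for t gives
t_c = ln[(k_2/k_1)(1 − D₀(k_2−k_1)/(k_1 L₀))] / (k_2−k_1).
Here k_2−k_1 = 0.4910 d⁻¹ and 1 − D₀(k_2−k_1)/(k_1 L₀) = 1 − 2.74×0.4910/(0.125×41.2) = 0.7388, so
t_c = ln(4.928 × 0.7388) / 0.4910 = 1.292 / 0.4910 = 2.632 d.
L(t_c) = L₀ e^(−k_1 t_c) = 41.2 × 0.7197 = 29.65 mg/L, and at the critical point k_2 D_c = k_1 L, so D_c = (0.125/0.616) × 29.65 = 6.017 mg/L.

t_c ≈ 2.63 d; D_c ≈ 6.02 mg/L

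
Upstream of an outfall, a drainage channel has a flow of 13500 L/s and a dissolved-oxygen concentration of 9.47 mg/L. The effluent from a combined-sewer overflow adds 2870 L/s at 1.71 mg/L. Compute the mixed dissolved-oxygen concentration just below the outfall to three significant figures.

Flow-weighted mixing: C = (Q_r C_r + Q_w C_w)/(Q_r + Q_w)
= (13500×9.47 + 2870×1.71)/(13500 + 2870) = 132800/16370 = 8.110 mg/L.

8.11 mg/L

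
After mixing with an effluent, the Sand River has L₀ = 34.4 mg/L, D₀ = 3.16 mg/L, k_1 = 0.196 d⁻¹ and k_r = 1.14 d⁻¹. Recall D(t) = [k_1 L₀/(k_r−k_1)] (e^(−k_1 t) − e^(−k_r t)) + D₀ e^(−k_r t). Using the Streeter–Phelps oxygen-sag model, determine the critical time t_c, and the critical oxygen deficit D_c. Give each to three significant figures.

t_c ≈ 1.25 d; D_c ≈ 4.63 mg/L

At the critical point dD/dt = 0, so k_1 L₀ e^(−k_1 t) = k_r D. Substituting D(t) from the Streeter–Phelps equation and solving for t gives
t_c = ln[(k_r/k_1)(1 − D₀(k_r−k_1)/(k_1 L₀))] / (k_r−k_1).
Here k_r−k_1 = 0.9440 d⁻¹ and 1 − D₀(k_r−k_1)/(k_1 L₀) = 1 − 3.16×0.9440/(0.196×34.4) = 0.5576, so
t_c = ln(5.816 × 0.5576) / 0.9440 = 1.177 / 0.9440 = 1.246 d.
L(t_c) = L₀ e^(−k_1 t_c) = 34.4 × 0.7833 = 26.94 mg/L, and at the critical point k_r D_c = k_1 L, so D_c = (0.196/1.14) × 26.94 = 4.633 mg/L.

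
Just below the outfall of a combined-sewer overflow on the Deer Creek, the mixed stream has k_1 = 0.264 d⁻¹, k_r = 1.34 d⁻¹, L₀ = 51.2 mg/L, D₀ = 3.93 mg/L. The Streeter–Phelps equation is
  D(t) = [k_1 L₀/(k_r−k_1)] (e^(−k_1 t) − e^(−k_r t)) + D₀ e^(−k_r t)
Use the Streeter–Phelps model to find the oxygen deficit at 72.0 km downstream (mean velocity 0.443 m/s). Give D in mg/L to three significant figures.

D ≈ 6.95 mg/L

Travel time t = x/v = 72.0 km / (0.443 m/s) = 72000 m / 0.443 m/s = 162500 s = 1.881 d.
k_1 L₀/(k_r−k_1) = 0.264×51.2/(1.34−0.264) = 13.52/1.076 = 12.56 mg/L.
e^(−k_1 t) = e^(−0.264×1.881) = 0.6086; e^(−k_r t) = e^(−1.34×1.881) = 0.08040.
D = 12.56 × (0.6086 − 0.08040) + 3.93 × 0.08040 = 6.635 + 0.3160 = 6.951 mg/L.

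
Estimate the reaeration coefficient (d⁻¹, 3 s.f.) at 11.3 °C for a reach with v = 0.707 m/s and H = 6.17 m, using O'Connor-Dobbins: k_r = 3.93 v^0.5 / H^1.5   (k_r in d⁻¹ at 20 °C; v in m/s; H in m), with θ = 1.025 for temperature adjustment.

k_r ≈ 0.174 d⁻¹

k_r(20) = 3.93 × 0.707^0.5 / 6.17^1.5 = 3.93 × 0.8408 / 15.33 = 0.2156 d⁻¹.
k_r(11.3) = 0.2156 × 1.025^(11.3−20) = 0.2156 × 0.8067 = 0.1739 d⁻¹.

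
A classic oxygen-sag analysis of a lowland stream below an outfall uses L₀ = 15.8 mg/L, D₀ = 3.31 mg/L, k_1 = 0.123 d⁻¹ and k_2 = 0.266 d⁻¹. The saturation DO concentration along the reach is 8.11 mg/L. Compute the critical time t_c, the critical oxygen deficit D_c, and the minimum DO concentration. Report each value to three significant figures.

t_c ≈ 3.44 d; D_c ≈ 4.78 mg/L; min DO ≈ 3.33 mg/L

t_c = [1/(k_2−k_1)] ln[(k_2/k_1)(1 − D₀(k_2−k_1)/(k_1 L₀))]
= [1/(0.266−0.123)] ln[(0.266/0.123)(1 − 3.31×0.1430/(0.123×15.8))]
= (1/0.1430) ln[2.163 × 0.7564] = 6.993 × ln(1.636) = 6.993 × 0.4922 = 3.442 d.
L(t_c) = L₀ e^(−k_1 t_c) = 15.8 × 0.6549 = 10.35 mg/L, and at the critical point k_2 D_c = k_1 L, so D_c = (0.123/0.266) × 10.35 = 4.784 mg/L.
Minimum DO = C_s − D_c = 8.11 − 4.784 = 3.326 mg/L.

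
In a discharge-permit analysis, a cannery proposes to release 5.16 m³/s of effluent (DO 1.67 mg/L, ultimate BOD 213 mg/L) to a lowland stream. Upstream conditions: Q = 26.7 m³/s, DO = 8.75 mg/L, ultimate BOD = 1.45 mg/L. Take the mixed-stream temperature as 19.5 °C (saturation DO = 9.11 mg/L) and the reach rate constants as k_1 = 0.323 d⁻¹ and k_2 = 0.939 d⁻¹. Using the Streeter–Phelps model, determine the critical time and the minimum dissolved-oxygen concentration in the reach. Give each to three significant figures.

Mixed DO = (26.7×8.75 + 5.16×1.67)/(26.7+5.16) = 242.2/31.86 = 7.603 mg/L.
Mixed L₀ = (26.7×1.45 + 5.16×213)/(31.86) = 1138/31.86 = 35.71 mg/L.
Initial deficit D₀ = C_s − DO₀ = 9.11 − 7.603 = 1.507 mg/L.
t_c = (1/0.6160) ln[(0.939/0.323)(1 − 1.507×0.6160/(0.323×35.71))] = 1.623 × ln(2.673) = 1.596 d.
D_c = (0.323/0.939) × 35.71 × e^(−0.323×1.596) = 0.3440 × 35.71 × 0.5972 = 7.336 mg/L.
Minimum DO = 9.11 − 7.336 = 1.774 mg/L.

t_c ≈ 1.60 d; minimum DO ≈ 1.77 mg/L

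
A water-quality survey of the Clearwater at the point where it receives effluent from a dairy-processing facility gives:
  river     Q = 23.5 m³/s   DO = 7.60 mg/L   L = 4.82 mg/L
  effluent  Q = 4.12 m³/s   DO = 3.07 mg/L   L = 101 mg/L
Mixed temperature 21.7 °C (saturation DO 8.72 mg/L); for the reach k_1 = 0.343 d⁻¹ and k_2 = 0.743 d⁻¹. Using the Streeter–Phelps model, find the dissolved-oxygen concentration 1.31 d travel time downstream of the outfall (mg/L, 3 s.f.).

DO ≈ 3.76 mg/L

Mixed DO = (23.5×7.60 + 4.12×3.07)/(23.5+4.12) = 191.2/27.62 = 6.924 mg/L.
Mixed L₀ = (23.5×4.82 + 4.12×101)/(27.62) = 529.4/27.62 = 19.17 mg/L.
Initial deficit D₀ = C_s − DO₀ = 8.72 − 6.924 = 1.796 mg/L.
D(1.31) = [0.343×19.17/(0.743−0.343)](e^(−0.343×1.31) − e^(−0.743×1.31)) + 1.796 e^(−0.743×1.31)
= 16.44 × (0.6381 − 0.3778) + 1.796 × 0.3778 = 4.956 mg/L.
DO = 8.72 − 4.956 = 3.764 mg/L.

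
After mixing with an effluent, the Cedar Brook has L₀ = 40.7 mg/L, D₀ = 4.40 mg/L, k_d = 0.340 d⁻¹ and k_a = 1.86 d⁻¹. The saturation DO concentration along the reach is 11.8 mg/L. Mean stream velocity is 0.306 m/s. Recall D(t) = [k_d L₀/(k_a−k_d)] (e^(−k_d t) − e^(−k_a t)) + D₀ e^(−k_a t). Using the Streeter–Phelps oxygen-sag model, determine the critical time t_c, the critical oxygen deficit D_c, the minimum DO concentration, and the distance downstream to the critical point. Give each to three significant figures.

t_c = [1/(k_a−k_d)] ln[(k_a/k_d)(1 − D₀(k_a−k_d)/(k_d L₀))]
= [1/(1.86−0.340)] ln[(1.86/0.340)(1 − 4.40×1.520/(0.340×40.7))]
= (1/1.520) ln[5.471 × 0.5167] = 0.6579 × ln(2.827) = 0.6579 × 1.039 = 0.6836 d.
L(t_c) = L₀ e^(−k_d t_c) = 40.7 × 0.7926 = 32.26 mg/L, and at the critical point k_a D_c = k_d L, so D_c = (0.340/1.86) × 32.26 = 5.897 mg/L.
Minimum DO = C_s − D_c = 11.8 − 5.897 = 5.903 mg/L.
x_c = v t_c = 0.306 m/s × 0.6836 d × 86400 s/d = 18070 m ≈ 18.1 km.

t_c ≈ 0.684 d; D_c ≈ 5.90 mg/L; min DO ≈ 5.90 mg/L; x_c ≈ 18.1 km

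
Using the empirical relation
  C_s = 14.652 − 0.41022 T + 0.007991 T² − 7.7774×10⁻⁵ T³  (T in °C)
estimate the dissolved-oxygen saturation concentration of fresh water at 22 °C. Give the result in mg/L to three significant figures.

C_s = 14.652 − 0.41022×22 + 0.007991×22² − 7.7774×10⁻⁵×22³ = 8.667 mg/L.

C_s ≈ 8.67 mg/L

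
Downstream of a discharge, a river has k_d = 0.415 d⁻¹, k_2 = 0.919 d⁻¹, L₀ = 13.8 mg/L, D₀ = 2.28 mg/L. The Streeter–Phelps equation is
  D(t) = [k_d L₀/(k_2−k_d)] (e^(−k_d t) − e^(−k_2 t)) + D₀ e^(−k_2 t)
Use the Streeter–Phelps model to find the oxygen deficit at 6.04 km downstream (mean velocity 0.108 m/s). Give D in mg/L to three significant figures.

D ≈ 3.68 mg/L

Travel time t = x/v = 6.04 km / (0.108 m/s) = 6040 m / 0.108 m/s = 55930 s = 0.6473 d.
k_d L₀/(k_2−k_d) = 0.415×13.8/(0.919−0.415) = 5.727/0.5040 = 11.36 mg/L.
e^(−k_d t) = e^(−0.415×0.6473) = 0.7644; e^(−k_2 t) = e^(−0.919×0.6473) = 0.5516.
D = 11.36 × (0.7644 − 0.5516) + 2.28 × 0.5516 = 2.418 + 1.258 = 3.676 mg/L.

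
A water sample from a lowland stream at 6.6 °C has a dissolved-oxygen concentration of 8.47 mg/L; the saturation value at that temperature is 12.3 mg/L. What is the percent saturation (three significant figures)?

68.9 % saturation

% saturation = C/C_s × 100 = 8.47/12.3 × 100 = 68.9 %.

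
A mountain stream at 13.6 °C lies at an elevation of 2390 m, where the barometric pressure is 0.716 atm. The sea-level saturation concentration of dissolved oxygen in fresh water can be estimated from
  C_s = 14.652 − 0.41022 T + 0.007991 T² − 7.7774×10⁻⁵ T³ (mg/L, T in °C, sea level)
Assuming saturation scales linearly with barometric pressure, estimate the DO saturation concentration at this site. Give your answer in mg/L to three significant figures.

C_s ≈ 7.41 mg/L

At sea level: C_s = 14.652 − 0.41022×13.6 + 0.007991×13.6² − 7.7774×10⁻⁵×13.6³ = 10.36 mg/L.
Pressure correction: C_s' = 10.36 × 0.716 = 7.414 mg/L.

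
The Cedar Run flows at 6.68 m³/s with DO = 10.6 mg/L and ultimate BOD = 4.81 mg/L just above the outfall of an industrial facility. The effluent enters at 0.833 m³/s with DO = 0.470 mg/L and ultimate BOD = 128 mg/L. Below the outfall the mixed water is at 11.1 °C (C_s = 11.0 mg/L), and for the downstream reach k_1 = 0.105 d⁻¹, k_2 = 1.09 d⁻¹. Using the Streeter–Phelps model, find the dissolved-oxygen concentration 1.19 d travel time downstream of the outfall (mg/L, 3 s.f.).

Mixed DO = (6.68×10.6 + 0.833×0.470)/(6.68+0.833) = 71.20/7.513 = 9.477 mg/L.
Mixed L₀ = (6.68×4.81 + 0.833×128)/(7.513) = 138.8/7.513 = 18.47 mg/L.
Initial deficit D₀ = C_s − DO₀ = 11.0 − 9.477 = 1.523 mg/L.
D(1.19) = [0.105×18.47/(1.09−0.105)](e^(−0.105×1.19) − e^(−1.09×1.19)) + 1.523 e^(−1.09×1.19)
= 1.969 × (0.8825 − 0.2733) + 1.523 × 0.2733 = 1.616 mg/L.
DO = 11.0 − 1.616 = 9.384 mg/L.

DO ≈ 9.38 mg/L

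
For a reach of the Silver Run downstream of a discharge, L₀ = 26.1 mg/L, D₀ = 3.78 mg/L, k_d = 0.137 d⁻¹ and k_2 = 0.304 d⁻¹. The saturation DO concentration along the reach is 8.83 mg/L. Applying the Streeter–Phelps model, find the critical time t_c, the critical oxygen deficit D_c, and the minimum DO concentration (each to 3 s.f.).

t_c = [1/(k_2−k_d)] ln[(k_2/k_d)(1 − D₀(k_2−k_d)/(k_d L₀))]
= [1/(0.304−0.137)] ln[(0.304/0.137)(1 − 3.78×0.1670/(0.137×26.1))]
= (1/0.1670) ln[2.219 × 0.8235] = 5.988 × ln(1.827) = 5.988 × 0.6028 = 3.610 d.
D_c = (k_d/k_2) L₀ e^(−k_d t_c) = (0.137/0.304) × 26.1 × e^(−0.137×3.610) = 0.4507 × 26.1 × 0.6099 = 7.173 mg/L.
Minimum DO = C_s − D_c = 8.83 − 7.173 = 1.657 mg/L.

t_c ≈ 3.61 d; D_c ≈ 7.17 mg/L; min DO ≈ 1.66 mg/L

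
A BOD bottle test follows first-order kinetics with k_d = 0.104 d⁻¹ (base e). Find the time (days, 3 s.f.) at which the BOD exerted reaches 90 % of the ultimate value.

y/L₀ = 1 − e^(−k_d t) = 0.90 ⇒ e^(−k_d t) = 0.100
t = −ln(0.100) / 0.104 = 2.303 / 0.104 = 22.14 d.

t ≈ 22.1 d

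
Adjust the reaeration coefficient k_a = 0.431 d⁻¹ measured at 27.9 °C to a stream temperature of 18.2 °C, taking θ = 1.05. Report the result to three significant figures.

k_a ≈ 0.268 d⁻¹

k_a(T₂) = k_a(T₁) · θ^(T₂−T₁) = 0.431 × 1.05^(18.2−27.9)
= 0.431 × 1.05^-9.70 = 0.431 × 0.6230 = 0.2685 d⁻¹.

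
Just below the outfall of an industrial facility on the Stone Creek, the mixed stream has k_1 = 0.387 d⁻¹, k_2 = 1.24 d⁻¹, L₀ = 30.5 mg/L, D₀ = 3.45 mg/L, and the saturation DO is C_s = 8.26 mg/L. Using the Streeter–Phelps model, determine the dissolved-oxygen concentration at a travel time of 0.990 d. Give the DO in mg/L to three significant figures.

DO ≈ 1.87 mg/L

k_1 L₀/(k_2−k_1) = 0.387×30.5/(1.24−0.387) = 11.80/0.8530 = 13.84 mg/L.
e^(−k_1 t) = e^(−0.387×0.9900) = 0.6817; e^(−k_2 t) = e^(−1.24×0.9900) = 0.2930.
D = 13.84 × (0.6817 − 0.2930) + 3.45 × 0.2930 = 5.379 + 1.011 = 6.390 mg/L.
DO = C_s − D = 8.26 − 6.390 = 1.870 mg/L.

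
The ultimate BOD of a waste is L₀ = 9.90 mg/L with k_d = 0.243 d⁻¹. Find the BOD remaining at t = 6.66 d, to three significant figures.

L ≈ 1.96 mg/L

L_t = L₀ e^(−k_d t) = 9.90 × e^(−0.243×6.66) = 9.90 × 0.1982 = 1.962 mg/L.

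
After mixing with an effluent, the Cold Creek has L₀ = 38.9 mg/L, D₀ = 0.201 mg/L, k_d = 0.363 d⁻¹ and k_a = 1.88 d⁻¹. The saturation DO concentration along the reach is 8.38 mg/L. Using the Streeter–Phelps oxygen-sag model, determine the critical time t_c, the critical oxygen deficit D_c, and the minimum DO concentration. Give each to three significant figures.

With k_a/k_d = 5.179 and 1 − D₀(k_a−k_d)/(k_d L₀) = 0.9784,
t_c = ln(5.179 × 0.9784) / (1.88 − 0.363) = ln(5.067) / 1.517 = 1.623/1.517 = 1.070 d.
D_c = (k_d/k_a) L₀ e^(−k_d t_c) = (0.363/1.88) × 38.9 × e^(−0.363×1.070) = 0.1931 × 38.9 × 0.6782 = 5.094 mg/L.
Minimum DO = C_s − D_c = 8.38 − 5.094 = 3.286 mg/L.

t_c ≈ 1.07 d; D_c ≈ 5.09 mg/L; min DO ≈ 3.29 mg/L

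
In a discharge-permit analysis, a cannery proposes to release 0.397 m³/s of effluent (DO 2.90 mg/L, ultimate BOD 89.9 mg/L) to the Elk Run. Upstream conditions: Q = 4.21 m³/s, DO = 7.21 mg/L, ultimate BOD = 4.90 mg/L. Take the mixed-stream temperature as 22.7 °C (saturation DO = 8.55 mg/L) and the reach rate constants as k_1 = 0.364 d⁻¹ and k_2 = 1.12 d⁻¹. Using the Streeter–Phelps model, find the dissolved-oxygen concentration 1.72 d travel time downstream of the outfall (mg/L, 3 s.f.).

Mixed DO = (4.21×7.21 + 0.397×2.90)/(4.21+0.397) = 31.51/4.607 = 6.839 mg/L.
Mixed L₀ = (4.21×4.90 + 0.397×89.9)/(4.607) = 56.32/4.607 = 12.22 mg/L.
Initial deficit D₀ = C_s − DO₀ = 8.55 − 6.839 = 1.711 mg/L.
D(1.72) = [0.364×12.22/(1.12−0.364)](e^(−0.364×1.72) − e^(−1.12×1.72)) + 1.711 e^(−1.12×1.72)
= 5.886 × (0.5347 − 0.1457) + 1.711 × 0.1457 = 2.539 mg/L.
DO = 8.55 − 2.539 = 6.011 mg/L.

DO ≈ 6.01 mg/L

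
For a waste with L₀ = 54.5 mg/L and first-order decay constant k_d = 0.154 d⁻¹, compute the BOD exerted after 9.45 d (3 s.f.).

y_t = L₀(1 − e^(−k_d t)) = 54.5 × (1 − e^(−0.154×9.45))
= 54.5 × (1 − 0.2333) = 54.5 × 0.7667 = 41.78 mg/L.

y ≈ 41.8 mg/L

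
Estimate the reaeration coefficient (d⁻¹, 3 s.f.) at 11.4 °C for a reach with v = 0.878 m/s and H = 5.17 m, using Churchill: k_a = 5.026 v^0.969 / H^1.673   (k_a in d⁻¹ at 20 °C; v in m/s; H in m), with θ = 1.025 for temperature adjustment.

k_a ≈ 0.229 d⁻¹

k_a(20) = 5.026 × 0.878^0.969 / 5.17^1.673 = 5.026 × 0.8815 / 15.62 = 0.2837 d⁻¹.
k_a(11.4) = 0.2837 × 1.025^(11.4−20) = 0.2837 × 0.8087 = 0.2294 d⁻¹.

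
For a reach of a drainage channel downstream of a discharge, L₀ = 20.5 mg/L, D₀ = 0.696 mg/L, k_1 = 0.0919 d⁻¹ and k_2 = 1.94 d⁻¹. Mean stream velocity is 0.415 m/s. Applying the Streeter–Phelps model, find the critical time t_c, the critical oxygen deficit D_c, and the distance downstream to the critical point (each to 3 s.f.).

With k_2/k_1 = 21.11 and 1 − D₀(k_2−k_1)/(k_1 L₀) = 0.3172,
t_c = ln(21.11 × 0.3172) / (1.94 − 0.0919) = ln(6.697) / 1.848 = 1.902/1.848 = 1.029 d.
L(t_c) = L₀ e^(−k_1 t_c) = 20.5 × 0.9098 = 18.65 mg/L, and at the critical point k_2 D_c = k_1 L, so D_c = (0.0919/1.94) × 18.65 = 0.8835 mg/L.
x_c = v t_c = 0.415 m/s × 1.029 d × 86400 s/d = 36900 m ≈ 36.9 km.

t_c ≈ 1.03 d; D_c ≈ 0.883 mg/L; x_c ≈ 36.9 km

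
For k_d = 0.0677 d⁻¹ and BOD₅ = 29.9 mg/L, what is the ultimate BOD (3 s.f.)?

L₀ ≈ 104 mg/L

BOD₅ = L₀(1 − e^(−5k_d)) ⇒ L₀ = BOD₅ / (1 − e^(−5×0.0677))
= 29.9 / (1 − 0.7128) = 29.9 / 0.2872 = 104.1 mg/L.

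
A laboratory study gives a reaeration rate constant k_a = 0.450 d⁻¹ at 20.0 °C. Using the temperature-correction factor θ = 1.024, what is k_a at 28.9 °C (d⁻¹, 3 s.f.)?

k_a(T₂) = k_a(T₁) · θ^(T₂−T₁) = 0.450 × 1.024^(28.9−20.0)
= 0.450 × 1.024^8.90 = 0.450 × 1.235 = 0.5558 d⁻¹.

k_a ≈ 0.556 d⁻¹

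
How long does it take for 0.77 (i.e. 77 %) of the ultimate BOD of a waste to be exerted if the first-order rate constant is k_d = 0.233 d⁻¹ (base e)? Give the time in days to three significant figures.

y/L₀ = 1 − e^(−k_d t) = 0.77 ⇒ e^(−k_d t) = 0.230
t = −ln(0.230) / 0.233 = 1.470 / 0.233 = 6.308 d.

t ≈ 6.31 d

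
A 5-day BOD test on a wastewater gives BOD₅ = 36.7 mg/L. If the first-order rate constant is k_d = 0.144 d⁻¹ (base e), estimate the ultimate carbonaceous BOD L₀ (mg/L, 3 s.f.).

BOD₅ = L₀(1 − e^(−5k_d)) ⇒ L₀ = BOD₅ / (1 − e^(−5×0.144))
= 36.7 / (1 − 0.4868) = 36.7 / 0.5132 = 71.51 mg/L.

L₀ ≈ 71.5 mg/L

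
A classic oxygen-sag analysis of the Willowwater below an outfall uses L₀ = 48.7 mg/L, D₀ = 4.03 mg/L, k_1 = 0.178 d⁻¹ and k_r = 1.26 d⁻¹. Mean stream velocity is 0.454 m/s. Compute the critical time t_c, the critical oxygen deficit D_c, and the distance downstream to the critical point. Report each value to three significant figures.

t_c = [1/(k_r−k_1)] ln[(k_r/k_1)(1 − D₀(k_r−k_1)/(k_1 L₀))]
= [1/(1.26−0.178)] ln[(1.26/0.178)(1 − 4.03×1.082/(0.178×48.7))]
= (1/1.082) ln[7.079 × 0.4970] = 0.9242 × ln(3.518) = 0.9242 × 1.258 = 1.163 d.
L(t_c) = L₀ e^(−k_1 t_c) = 48.7 × 0.8131 = 39.60 mg/L, and at the critical point k_r D_c = k_1 L, so D_c = (0.178/1.26) × 39.60 = 5.594 mg/L.
x_c = v t_c = 0.454 m/s × 1.163 d × 86400 s/d = 45600 m ≈ 45.6 km.

t_c ≈ 1.16 d; D_c ≈ 5.59 mg/L; x_c ≈ 45.6 km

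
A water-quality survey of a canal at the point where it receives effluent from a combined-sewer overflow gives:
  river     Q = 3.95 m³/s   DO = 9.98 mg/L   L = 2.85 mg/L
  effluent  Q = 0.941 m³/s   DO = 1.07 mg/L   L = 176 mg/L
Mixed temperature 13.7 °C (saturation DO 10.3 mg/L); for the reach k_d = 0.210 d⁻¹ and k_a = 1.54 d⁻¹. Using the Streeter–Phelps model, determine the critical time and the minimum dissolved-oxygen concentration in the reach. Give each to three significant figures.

t_c ≈ 1.17 d; minimum DO ≈ 6.44 mg/L

Mixed DO = (3.95×9.98 + 0.941×1.07)/(3.95+0.941) = 40.43/4.891 = 8.266 mg/L.
Mixed L₀ = (3.95×2.85 + 0.941×176)/(4.891) = 176.9/4.891 = 36.16 mg/L.
Initial deficit D₀ = C_s − DO₀ = 10.3 − 8.266 = 2.034 mg/L.
t_c = (1/1.330) ln[(1.54/0.210)(1 − 2.034×1.330/(0.210×36.16))] = 0.7519 × ln(4.721) = 1.167 d.
D_c = (0.210/1.54) × 36.16 × e^(−0.210×1.167) = 0.1364 × 36.16 × 0.7827 = 3.860 mg/L.
Minimum DO = 10.3 − 3.860 = 6.440 mg/L.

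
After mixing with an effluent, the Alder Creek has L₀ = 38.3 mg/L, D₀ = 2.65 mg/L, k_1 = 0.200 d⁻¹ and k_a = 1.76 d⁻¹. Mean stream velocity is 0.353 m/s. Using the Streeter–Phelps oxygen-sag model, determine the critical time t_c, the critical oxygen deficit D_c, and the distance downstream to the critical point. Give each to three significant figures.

At the critical point dD/dt = 0, so k_1 L₀ e^(−k_1 t) = k_a D. Substituting D(t) from the Streeter–Phelps equation and solving for t gives
t_c = ln[(k_a/k_1)(1 − D₀(k_a−k_1)/(k_1 L₀))] / (k_a−k_1).
Here k_a−k_1 = 1.560 d⁻¹ and 1 − D₀(k_a−k_1)/(k_1 L₀) = 1 − 2.65×1.560/(0.200×38.3) = 0.4603, so
t_c = ln(8.800 × 0.4603) / 1.560 = 1.399 / 1.560 = 0.8967 d.
D_c = (k_1/k_a) L₀ e^(−k_1 t_c) = (0.200/1.76) × 38.3 × e^(−0.200×0.8967) = 0.1136 × 38.3 × 0.8358 = 3.638 mg/L.
x_c = v t_c = 0.353 m/s × 0.8967 d × 86400 s/d = 27350 m ≈ 27.3 km.

t_c ≈ 0.897 d; D_c ≈ 3.64 mg/L; x_c ≈ 27.3 km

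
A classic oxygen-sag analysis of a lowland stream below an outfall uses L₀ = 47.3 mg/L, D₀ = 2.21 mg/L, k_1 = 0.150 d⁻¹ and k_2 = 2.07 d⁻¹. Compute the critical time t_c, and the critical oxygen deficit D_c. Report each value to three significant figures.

t_c ≈ 0.892 d; D_c ≈ 3.00 mg/L

At the critical point dD/dt = 0, so k_1 L₀ e^(−k_1 t) = k_2 D. Substituting D(t) from the Streeter–Phelps equation and solving for t gives
t_c = ln[(k_2/k_1)(1 − D₀(k_2−k_1)/(k_1 L₀))] / (k_2−k_1).
Here k_2−k_1 = 1.920 d⁻¹ and 1 − D₀(k_2−k_1)/(k_1 L₀) = 1 − 2.21×1.920/(0.150×47.3) = 0.4019, so
t_c = ln(13.80 × 0.4019) / 1.920 = 1.713 / 1.920 = 0.8923 d.
D_c = (k_1/k_2) L₀ e^(−k_1 t_c) = (0.150/2.07) × 47.3 × e^(−0.150×0.8923) = 0.07246 × 47.3 × 0.8747 = 2.998 mg/L.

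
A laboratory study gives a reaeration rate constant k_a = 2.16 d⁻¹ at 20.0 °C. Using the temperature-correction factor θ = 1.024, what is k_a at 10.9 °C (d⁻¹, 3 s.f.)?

k_a ≈ 1.74 d⁻¹

k_a(T₂) = k_a(T₁) · θ^(T₂−T₁) = 2.16 × 1.024^(10.9−20.0)
= 2.16 × 1.024^-9.10 = 2.16 × 0.8059 = 1.741 d⁻¹.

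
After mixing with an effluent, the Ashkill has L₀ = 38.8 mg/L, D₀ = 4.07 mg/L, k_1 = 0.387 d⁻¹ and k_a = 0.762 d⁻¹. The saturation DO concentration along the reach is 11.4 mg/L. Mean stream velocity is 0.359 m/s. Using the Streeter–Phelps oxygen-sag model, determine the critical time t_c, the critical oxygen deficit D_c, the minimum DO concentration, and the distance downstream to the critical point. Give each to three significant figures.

With k_a/k_1 = 1.969 and 1 − D₀(k_a−k_1)/(k_1 L₀) = 0.8984,
t_c = ln(1.969 × 0.8984) / (0.762 − 0.387) = ln(1.769) / 0.3750 = 0.5703/0.3750 = 1.521 d.
D_c = (k_1/k_a) L₀ e^(−k_1 t_c) = (0.387/0.762) × 38.8 × e^(−0.387×1.521) = 0.5079 × 38.8 × 0.5551 = 10.94 mg/L.
Minimum DO = C_s − D_c = 11.4 − 10.94 = 0.4612 mg/L.
x_c = v t_c = 0.359 m/s × 1.521 d × 86400 s/d = 47170 m ≈ 47.2 km.

t_c ≈ 1.52 d; D_c ≈ 10.9 mg/L; min DO ≈ 0.461 mg/L; x_c ≈ 47.2 km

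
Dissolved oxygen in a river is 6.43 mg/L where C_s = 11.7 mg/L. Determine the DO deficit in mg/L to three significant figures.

D = C_s − C = 11.7 − 6.43 = 5.27 mg/L.

D ≈ 5.27 mg/L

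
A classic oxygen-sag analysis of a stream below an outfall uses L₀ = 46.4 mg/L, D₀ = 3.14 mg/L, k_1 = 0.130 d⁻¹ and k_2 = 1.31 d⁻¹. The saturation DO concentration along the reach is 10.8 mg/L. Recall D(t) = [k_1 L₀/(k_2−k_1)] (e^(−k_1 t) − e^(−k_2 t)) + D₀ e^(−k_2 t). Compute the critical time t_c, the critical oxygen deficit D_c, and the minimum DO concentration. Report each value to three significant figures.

With k_2/k_1 = 10.08 and 1 − D₀(k_2−k_1)/(k_1 L₀) = 0.3857,
t_c = ln(10.08 × 0.3857) / (1.31 − 0.130) = ln(3.887) / 1.180 = 1.358/1.180 = 1.151 d.
D_c = (k_1/k_2) L₀ e^(−k_1 t_c) = (0.130/1.31) × 46.4 × e^(−0.130×1.151) = 0.09924 × 46.4 × 0.8611 = 3.965 mg/L.
Minimum DO = C_s − D_c = 10.8 − 3.965 = 6.835 mg/L.

t_c ≈ 1.15 d; D_c ≈ 3.96 mg/L; min DO ≈ 6.84 mg/L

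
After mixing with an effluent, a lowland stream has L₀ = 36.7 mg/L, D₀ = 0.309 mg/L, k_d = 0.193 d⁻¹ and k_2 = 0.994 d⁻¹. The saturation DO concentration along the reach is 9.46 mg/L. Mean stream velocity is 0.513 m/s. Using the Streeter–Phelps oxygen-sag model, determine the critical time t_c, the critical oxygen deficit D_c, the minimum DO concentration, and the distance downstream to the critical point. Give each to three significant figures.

t_c ≈ 2.00 d; D_c ≈ 4.84 mg/L; min DO ≈ 4.62 mg/L; x_c ≈ 88.7 km

t_c = [1/(k_2−k_d)] ln[(k_2/k_d)(1 − D₀(k_2−k_d)/(k_d L₀))]
= [1/(0.994−0.193)] ln[(0.994/0.193)(1 − 0.309×0.8010/(0.193×36.7))]
= (1/0.8010) ln[5.150 × 0.9651] = 1.248 × ln(4.970) = 1.248 × 1.603 = 2.002 d.
D_c = (k_d/k_2) L₀ e^(−k_d t_c) = (0.193/0.994) × 36.7 × e^(−0.193×2.002) = 0.1942 × 36.7 × 0.6795 = 4.842 mg/L.
Minimum DO = C_s − D_c = 9.46 − 4.842 = 4.618 mg/L.
x_c = v t_c = 0.513 m/s × 2.002 d × 86400 s/d = 88730 m ≈ 88.7 km.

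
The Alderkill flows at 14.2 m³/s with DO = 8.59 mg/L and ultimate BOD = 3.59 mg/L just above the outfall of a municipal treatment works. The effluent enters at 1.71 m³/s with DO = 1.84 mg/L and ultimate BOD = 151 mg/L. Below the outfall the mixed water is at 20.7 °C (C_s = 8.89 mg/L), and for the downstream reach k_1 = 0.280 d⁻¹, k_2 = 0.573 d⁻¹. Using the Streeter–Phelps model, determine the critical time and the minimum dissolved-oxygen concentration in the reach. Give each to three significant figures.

Mixed DO = (14.2×8.59 + 1.71×1.84)/(14.2+1.71) = 125.1/15.91 = 7.865 mg/L.
Mixed L₀ = (14.2×3.59 + 1.71×151)/(15.91) = 309.2/15.91 = 19.43 mg/L.
Initial deficit D₀ = C_s − DO₀ = 8.89 − 7.865 = 1.025 mg/L.
t_c = (1/0.2930) ln[(0.573/0.280)(1 − 1.025×0.2930/(0.280×19.43))] = 3.413 × ln(1.933) = 2.250 d.
D_c = (0.280/0.573) × 19.43 × e^(−0.280×2.250) = 0.4887 × 19.43 × 0.5326 = 5.057 mg/L.
Minimum DO = 8.89 − 5.057 = 3.833 mg/L.

t_c ≈ 2.25 d; minimum DO ≈ 3.83 mg/L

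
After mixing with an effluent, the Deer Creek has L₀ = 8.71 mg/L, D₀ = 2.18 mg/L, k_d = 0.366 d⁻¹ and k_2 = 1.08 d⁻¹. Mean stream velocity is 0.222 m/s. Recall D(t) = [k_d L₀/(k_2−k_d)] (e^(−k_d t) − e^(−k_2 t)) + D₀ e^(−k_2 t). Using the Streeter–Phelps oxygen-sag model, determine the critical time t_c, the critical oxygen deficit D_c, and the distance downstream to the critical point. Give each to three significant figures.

t_c ≈ 0.577 d; D_c ≈ 2.39 mg/L; x_c ≈ 11.1 km

t_c = [1/(k_2−k_d)] ln[(k_2/k_d)(1 − D₀(k_2−k_d)/(k_d L₀))]
= [1/(1.08−0.366)] ln[(1.08/0.366)(1 − 2.18×0.7140/(0.366×8.71))]
= (1/0.7140) ln[2.951 × 0.5117] = 1.401 × ln(1.510) = 1.401 × 0.4121 = 0.5772 d.
L(t_c) = L₀ e^(−k_d t_c) = 8.71 × 0.8096 = 7.051 mg/L, and at the critical point k_2 D_c = k_d L, so D_c = (0.366/1.08) × 7.051 = 2.390 mg/L.
x_c = v t_c = 0.222 m/s × 0.5772 d × 86400 s/d = 11070 m ≈ 11.1 km.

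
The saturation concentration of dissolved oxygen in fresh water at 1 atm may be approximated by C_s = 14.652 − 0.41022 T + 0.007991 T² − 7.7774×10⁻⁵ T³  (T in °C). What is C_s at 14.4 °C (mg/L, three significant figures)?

C_s = 14.652 − 0.41022×14.4 + 0.007991×14.4² − 7.7774×10⁻⁵×14.4³ = 10.17 mg/L.

C_s ≈ 10.2 mg/L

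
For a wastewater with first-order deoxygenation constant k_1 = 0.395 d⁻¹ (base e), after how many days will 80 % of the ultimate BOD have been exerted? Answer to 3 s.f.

t ≈ 4.07 d

y/L₀ = 1 − e^(−k_1 t) = 0.80 ⇒ e^(−k_1 t) = 0.200
t = −ln(0.200) / 0.395 = 1.609 / 0.395 = 4.075 d.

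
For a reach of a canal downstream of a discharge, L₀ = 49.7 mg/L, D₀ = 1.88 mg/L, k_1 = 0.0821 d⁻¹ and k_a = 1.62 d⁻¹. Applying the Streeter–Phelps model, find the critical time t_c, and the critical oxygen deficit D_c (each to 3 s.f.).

t_c ≈ 1.14 d; D_c ≈ 2.29 mg/L

With k_a/k_1 = 19.73 and 1 − D₀(k_a−k_1)/(k_1 L₀) = 0.2914,
t_c = ln(19.73 × 0.2914) / (1.62 − 0.0821) = ln(5.750) / 1.538 = 1.749/1.538 = 1.137 d.
L(t_c) = L₀ e^(−k_1 t_c) = 49.7 × 0.9108 = 45.27 mg/L, and at the critical point k_a D_c = k_1 L, so D_c = (0.0821/1.62) × 45.27 = 2.294 mg/L.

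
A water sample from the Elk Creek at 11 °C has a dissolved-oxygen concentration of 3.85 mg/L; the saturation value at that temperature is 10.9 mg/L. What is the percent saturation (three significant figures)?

35.3 % saturation

% saturation = C/C_s × 100 = 3.85/10.9 × 100 = 35.3 %.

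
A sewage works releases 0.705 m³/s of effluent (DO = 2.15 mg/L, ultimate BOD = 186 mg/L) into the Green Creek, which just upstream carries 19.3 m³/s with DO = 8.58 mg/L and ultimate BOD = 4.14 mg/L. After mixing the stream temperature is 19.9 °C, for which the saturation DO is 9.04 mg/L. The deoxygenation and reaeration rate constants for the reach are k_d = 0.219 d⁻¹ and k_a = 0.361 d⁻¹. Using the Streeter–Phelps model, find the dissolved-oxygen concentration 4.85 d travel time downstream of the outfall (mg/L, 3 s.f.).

Mixed DO = (19.3×8.58 + 0.705×2.15)/(19.3+0.705) = 167.1/20.00 = 8.353 mg/L.
Mixed L₀ = (19.3×4.14 + 0.705×186)/(20.00) = 211.0/20.00 = 10.55 mg/L.
Initial deficit D₀ = C_s − DO₀ = 9.04 − 8.353 = 0.6866 mg/L.
D(4.85) = [0.219×10.55/(0.361−0.219)](e^(−0.219×4.85) − e^(−0.361×4.85)) + 0.6866 e^(−0.361×4.85)
= 16.27 × (0.3457 − 0.1736) + 0.6866 × 0.1736 = 2.919 mg/L.
DO = 9.04 − 2.919 = 6.121 mg/L.

DO ≈ 6.12 mg/L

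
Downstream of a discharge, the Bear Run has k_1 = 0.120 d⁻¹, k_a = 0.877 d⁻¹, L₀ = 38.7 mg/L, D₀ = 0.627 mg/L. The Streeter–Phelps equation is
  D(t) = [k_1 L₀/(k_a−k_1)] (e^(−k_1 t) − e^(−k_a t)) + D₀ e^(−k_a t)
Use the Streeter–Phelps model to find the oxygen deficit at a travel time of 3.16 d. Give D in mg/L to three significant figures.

k_1 L₀/(k_a−k_1) = 0.120×38.7/(0.877−0.120) = 4.644/0.7570 = 6.135 mg/L.
e^(−k_1 t) = e^(−0.120×3.160) = 0.6844; e^(−k_a t) = e^(−0.877×3.160) = 0.06258.
D = 6.135 × (0.6844 − 0.06258) + 0.627 × 0.06258 = 3.815 + 0.03924 = 3.854 mg/L.

D ≈ 3.85 mg/L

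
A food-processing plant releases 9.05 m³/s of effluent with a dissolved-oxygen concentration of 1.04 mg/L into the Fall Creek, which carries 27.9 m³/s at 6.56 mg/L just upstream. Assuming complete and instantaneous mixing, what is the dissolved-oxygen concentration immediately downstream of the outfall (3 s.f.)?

Flow-weighted mixing: C = (Q_r C_r + Q_w C_w)/(Q_r + Q_w)
= (27.9×6.56 + 9.05×1.04)/(27.9 + 9.05) = 192.4/36.95 = 5.208 mg/L.

5.21 mg/L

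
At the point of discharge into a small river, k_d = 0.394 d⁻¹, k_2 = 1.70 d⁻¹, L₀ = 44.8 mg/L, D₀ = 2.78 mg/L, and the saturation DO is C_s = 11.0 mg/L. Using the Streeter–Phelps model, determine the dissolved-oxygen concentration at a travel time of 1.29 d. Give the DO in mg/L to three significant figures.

DO ≈ 4.07 mg/L

k_d L₀/(k_2−k_d) = 0.394×44.8/(1.70−0.394) = 17.65/1.306 = 13.52 mg/L.
e^(−k_d t) = e^(−0.394×1.290) = 0.6015; e^(−k_2 t) = e^(−1.70×1.290) = 0.1116.
D = 13.52 × (0.6015 − 0.1116) + 2.78 × 0.1116 = 6.622 + 0.3102 = 6.932 mg/L.
DO = C_s − D = 11.0 − 6.932 = 4.068 mg/L.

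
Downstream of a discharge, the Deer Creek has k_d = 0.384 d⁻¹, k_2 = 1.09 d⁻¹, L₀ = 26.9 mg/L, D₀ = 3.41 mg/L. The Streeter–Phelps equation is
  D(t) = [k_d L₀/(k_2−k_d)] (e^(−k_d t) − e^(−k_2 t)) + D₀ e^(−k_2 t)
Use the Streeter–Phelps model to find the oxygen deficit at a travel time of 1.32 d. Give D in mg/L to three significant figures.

D ≈ 6.15 mg/L

k_d L₀/(k_2−k_d) = 0.384×26.9/(1.09−0.384) = 10.33/0.7060 = 14.63 mg/L.
e^(−k_d t) = e^(−0.384×1.320) = 0.6024; e^(−k_2 t) = e^(−1.09×1.320) = 0.2372.
D = 14.63 × (0.6024 − 0.2372) + 3.41 × 0.2372 = 5.343 + 0.8089 = 6.152 mg/L.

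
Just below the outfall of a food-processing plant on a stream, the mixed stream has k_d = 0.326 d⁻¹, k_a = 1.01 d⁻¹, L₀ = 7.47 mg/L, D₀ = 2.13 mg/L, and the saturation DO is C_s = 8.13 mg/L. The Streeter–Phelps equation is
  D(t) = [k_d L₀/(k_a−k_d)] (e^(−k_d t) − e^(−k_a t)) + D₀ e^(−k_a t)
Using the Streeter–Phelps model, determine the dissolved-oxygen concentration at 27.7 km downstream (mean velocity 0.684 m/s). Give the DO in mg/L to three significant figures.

DO ≈ 5.97 mg/L

Travel time t = x/v = 27.7 km / (0.684 m/s) = 27700 m / 0.684 m/s = 40500 s = 0.4687 d.
k_d L₀/(k_a−k_d) = 0.326×7.47/(1.01−0.326) = 2.435/0.6840 = 3.560 mg/L.
e^(−k_d t) = e^(−0.326×0.4687) = 0.8583; e^(−k_a t) = e^(−1.01×0.4687) = 0.6229.
D = 3.560 × (0.8583 − 0.6229) + 2.13 × 0.6229 = 0.8382 + 1.327 = 2.165 mg/L.
DO = C_s − D = 8.13 − 2.165 = 5.965 mg/L.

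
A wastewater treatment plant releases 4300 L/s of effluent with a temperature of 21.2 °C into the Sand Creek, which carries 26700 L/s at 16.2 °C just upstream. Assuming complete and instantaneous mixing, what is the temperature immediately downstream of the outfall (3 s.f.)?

Flow-weighted mixing: C = (Q_r C_r + Q_w C_w)/(Q_r + Q_w)
= (26700×16.2 + 4300×21.2)/(26700 + 4300) = 523700/31000 = 16.89 °C.

16.9 °C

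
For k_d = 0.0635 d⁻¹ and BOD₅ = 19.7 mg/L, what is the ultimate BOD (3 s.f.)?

BOD₅ = L₀(1 − e^(−5k_d)) ⇒ L₀ = BOD₅ / (1 − e^(−5×0.0635))
= 19.7 / (1 − 0.7280) = 19.7 / 0.2720 = 72.42 mg/L.

L₀ ≈ 72.4 mg/L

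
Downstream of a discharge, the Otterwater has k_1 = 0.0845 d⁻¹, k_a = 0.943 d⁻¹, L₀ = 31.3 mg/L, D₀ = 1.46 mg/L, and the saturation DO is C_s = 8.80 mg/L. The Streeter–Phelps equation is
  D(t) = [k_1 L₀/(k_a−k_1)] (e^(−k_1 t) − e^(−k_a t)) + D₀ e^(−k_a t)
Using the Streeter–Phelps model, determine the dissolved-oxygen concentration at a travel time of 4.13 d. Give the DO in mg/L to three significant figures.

k_1 L₀/(k_a−k_1) = 0.0845×31.3/(0.943−0.0845) = 2.645/0.8585 = 3.081 mg/L.
e^(−k_1 t) = e^(−0.0845×4.130) = 0.7054; e^(−k_a t) = e^(−0.943×4.130) = 0.02035.
D = 3.081 × (0.7054 − 0.02035) + 1.46 × 0.02035 = 2.110 + 0.02971 = 2.140 mg/L.
DO = C_s − D = 8.80 − 2.140 = 6.660 mg/L.

DO ≈ 6.66 mg/L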